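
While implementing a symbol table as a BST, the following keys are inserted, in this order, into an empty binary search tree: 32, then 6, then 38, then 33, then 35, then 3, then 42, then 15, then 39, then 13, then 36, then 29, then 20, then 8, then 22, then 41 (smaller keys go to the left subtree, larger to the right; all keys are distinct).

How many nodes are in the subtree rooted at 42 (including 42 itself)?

Insert 32: tree is empty, so 32 becomes the root.
Insert 6: 6 < 32 → go left. Place as left child of 32.
Insert 38: 38 > 32 → go right. Place as right child of 32.
Insert 33: 33 > 32 → go right; 33 < 38 → go left. Place as left child of 38.
Insert 35: 35 > 32 → go right; 35 < 38 → go left; 35 > 33 → go right. Place as right child of 33.
Insert 3: 3 < 32 → go left; 3 < 6 → go left. Place as left child of 6.
Insert 42: 42 > 32 → go right; 42 > 38 → go right. Place as right child of 38.
Insert 15: 15 < 32 → go left; 15 > 6 → go right. Place as right child of 6.
Insert 39: 39 > 32 → go right; 39 > 38 → go right; 39 < 42 → go left. Place as left child of 42.
Insert 13: 13 < 32 → go left; 13 > 6 → go right; 13 < 15 → go left. Place as left child of 15.
Insert 36: 36 > 32 → go right; 36 < 38 → go left; 36 > 33 → go right; 36 > 35 → go right. Place as right child of 35.
Insert 29: 29 < 32 → go left; 29 > 6 → go right; 29 > 15 → go right. Place as right child of 15.
Insert 20: 20 < 32 → go left; 20 > 6 → go right; 20 > 15 → go right; 20 < 29 → go left. Place as left child of 29.
Insert 8: 8 < 32 → go left; 8 > 6 → go right; 8 < 15 → go left; 8 < 13 → go left. Place as left child of 13.
Insert 22: 22 < 32 → go left; 22 > 6 → go right; 22 > 15 → go right; 22 < 29 → go left; 22 > 20 → go right. Place as right child of 20.
Insert 41: 41 > 32 → go right; 41 > 38 → go right; 41 < 42 → go left; 41 > 39 → go right. Place as right child of 39.

Subtree rooted at 42 contains: 42, 39, 41 — 3 nodes.

3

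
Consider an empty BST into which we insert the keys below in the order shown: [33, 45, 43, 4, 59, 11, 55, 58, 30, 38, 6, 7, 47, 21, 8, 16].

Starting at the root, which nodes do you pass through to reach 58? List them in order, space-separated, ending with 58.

33 45 59 55 58

33: root
45: right child of 33 (depth 1)
43: left child of 45 (depth 2)
4: left child of 33 (depth 1)
59: right child of 45 (depth 2)
11: right child of 4 (depth 2)
55: left child of 59 (depth 3)
58: right child of 55 (depth 4)
30: right child of 11 (depth 3)
38: left child of 43 (depth 3)
6: left child of 11 (depth 3)
7: right child of 6 (depth 4)
47: left child of 55 (depth 4)
21: left child of 30 (depth 4)
8: right child of 7 (depth 5)
16: left child of 21 (depth 5)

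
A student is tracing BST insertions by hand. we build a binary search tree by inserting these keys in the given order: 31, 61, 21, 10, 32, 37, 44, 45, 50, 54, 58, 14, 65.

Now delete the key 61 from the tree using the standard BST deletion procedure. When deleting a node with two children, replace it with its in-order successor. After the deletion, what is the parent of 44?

31: root
61: right child of 31 (depth 1)
21: left child of 31 (depth 1)
10: left child of 21 (depth 2)
32: left child of 61 (depth 2)
37: right child of 32 (depth 3)
44: right child of 37 (depth 4)
45: right child of 44 (depth 5)
50: right child of 45 (depth 6)
54: right child of 50 (depth 7)
58: right child of 54 (depth 8)
14: right child of 10 (depth 3)
65: right child of 61 (depth 2)

Delete 61 (two children — replace with in-order successor).
After deletion, 44's parent is 37.

37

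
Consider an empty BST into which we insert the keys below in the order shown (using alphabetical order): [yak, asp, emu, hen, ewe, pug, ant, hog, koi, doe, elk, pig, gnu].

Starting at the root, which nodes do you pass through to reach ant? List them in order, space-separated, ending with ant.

Resulting structure (node: left, right):
  yak: L=asp, R=–
  asp: L=ant, R=emu
  emu: L=doe, R=hen
  hen: L=ewe, R=pug
  ewe: L=–, R=gnu
  pug: L=hog, R=–
  ant: L=–, R=–
  hog: L=–, R=koi
  koi: L=–, R=pig
  doe: L=–, R=elk
  elk: L=–, R=–
  pig: L=–, R=–
  gnu: L=–, R=–

yak asp ant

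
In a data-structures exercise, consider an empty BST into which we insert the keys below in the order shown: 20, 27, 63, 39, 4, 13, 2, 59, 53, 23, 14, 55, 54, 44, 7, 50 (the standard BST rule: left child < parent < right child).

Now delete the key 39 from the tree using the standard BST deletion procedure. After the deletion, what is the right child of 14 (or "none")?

20: root
27: right child of 20 (depth 1)
63: right child of 27 (depth 2)
39: left child of 63 (depth 3)
4: left child of 20 (depth 1)
13: right child of 4 (depth 2)
2: left child of 4 (depth 2)
59: right child of 39 (depth 4)
53: left child of 59 (depth 5)
23: left child of 27 (depth 2)
14: right child of 13 (depth 3)
55: right child of 53 (depth 6)
54: left child of 55 (depth 7)
44: left child of 53 (depth 6)
7: left child of 13 (depth 3)
50: right child of 44 (depth 7)

Delete 39 (at most one child — splice it out).
After deletion, 14's right child: none.

none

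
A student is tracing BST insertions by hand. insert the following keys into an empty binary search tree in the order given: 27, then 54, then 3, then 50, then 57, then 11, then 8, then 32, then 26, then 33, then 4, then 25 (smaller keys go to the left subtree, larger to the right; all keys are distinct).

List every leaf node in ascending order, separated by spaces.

Insert 27: tree is empty, so 27 becomes the root.
Insert 54: 54 > 27 → go right. Place as right child of 27.
Insert 3: 3 < 27 → go left. Place as left child of 27.
Insert 50: 50 > 27 → go right; 50 < 54 → go left. Place as left child of 54.
Insert 57: 57 > 27 → go right; 57 > 54 → go right. Place as right child of 54.
Insert 11: 11 < 27 → go left; 11 > 3 → go right. Place as right child of 3.
Insert 8: 8 < 27 → go left; 8 > 3 → go right; 8 < 11 → go left. Place as left child of 11.
Insert 32: 32 > 27 → go right; 32 < 54 → go left; 32 < 50 → go left. Place as left child of 50.
Insert 26: 26 < 27 → go left; 26 > 3 → go right; 26 > 11 → go right. Place as right child of 11.
Insert 33: 33 > 27 → go right; 33 < 54 → go left; 33 < 50 → go left; 33 > 32 → go right. Place as right child of 32.
Insert 4: 4 < 27 → go left; 4 > 3 → go right; 4 < 11 → go left; 4 < 8 → go left. Place as left child of 8.
Insert 25: 25 < 27 → go left; 25 > 3 → go right; 25 > 11 → go right; 25 < 26 → go left. Place as left child of 26.

4 25 33 57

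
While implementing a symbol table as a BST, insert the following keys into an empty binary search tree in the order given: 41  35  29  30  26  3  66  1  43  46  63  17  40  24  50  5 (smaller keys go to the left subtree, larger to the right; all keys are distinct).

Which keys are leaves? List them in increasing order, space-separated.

1 5 24 30 40 50

Insert 41: tree is empty, so 41 becomes the root.
Insert 35: 35 < 41 → go left. Place as left child of 41.
Insert 29: 29 < 41 → go left; 29 < 35 → go left. Place as left child of 35.
Insert 30: 30 < 41 → go left; 30 < 35 → go left; 30 > 29 → go right. Place as right child of 29.
Insert 26: 26 < 41 → go left; 26 < 35 → go left; 26 < 29 → go left. Place as left child of 29.
Insert 3: 3 < 41 → go left; 3 < 35 → go left; 3 < 29 → go left; 3 < 26 → go left. Place as left child of 26.
Insert 66: 66 > 41 → go right. Place as right child of 41.
Insert 1: 1 < 41 → go left; 1 < 35 → go left; 1 < 29 → go left; 1 < 26 → go left; 1 < 3 → go left. Place as left child of 3.
Insert 43: 43 > 41 → go right; 43 < 66 → go left. Place as left child of 66.
Insert 46: 46 > 41 → go right; 46 < 66 → go left; 46 > 43 → go right. Place as right child of 43.
Insert 63: 63 > 41 → go right; 63 < 66 → go left; 63 > 43 → go right; 63 > 46 → go right. Place as right child of 46.
Insert 17: 17 < 41 → go left; 17 < 35 → go left; 17 < 29 → go left; 17 < 26 → go left; 17 > 3 → go right. Place as right child of 3.
Insert 40: 40 < 41 → go left; 40 > 35 → go right. Place as right child of 35.
Insert 24: 24 < 41 → go left; 24 < 35 → go left; 24 < 29 → go left; 24 < 26 → go left; 24 > 3 → go right; 24 > 17 → go right. Place as right child of 17.
Insert 50: 50 > 41 → go right; 50 < 66 → go left; 50 > 43 → go right; 50 > 46 → go right; 50 < 63 → go left. Place as left child of 63.
Insert 5: 5 < 41 → go left; 5 < 35 → go left; 5 < 29 → go left; 5 < 26 → go left; 5 > 3 → go right; 5 < 17 → go left. Place as left child of 17.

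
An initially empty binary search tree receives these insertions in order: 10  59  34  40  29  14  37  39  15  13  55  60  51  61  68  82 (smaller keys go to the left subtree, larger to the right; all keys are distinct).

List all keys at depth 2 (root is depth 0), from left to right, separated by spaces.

Insert 10: tree is empty, so 10 becomes the root.
Insert 59: 59 > 10 → go right. Place as right child of 10.
Insert 34: 34 > 10 → go right; 34 < 59 → go left. Place as left child of 59.
Insert 40: 40 > 10 → go right; 40 < 59 → go left; 40 > 34 → go right. Place as right child of 34.
Insert 29: 29 > 10 → go right; 29 < 59 → go left; 29 < 34 → go left. Place as left child of 34.
Insert 14: 14 > 10 → go right; 14 < 59 → go left; 14 < 34 → go left; 14 < 29 → go left. Place as left child of 29.
Insert 37: 37 > 10 → go right; 37 < 59 → go left; 37 > 34 → go right; 37 < 40 → go left. Place as left child of 40.
Insert 39: 39 > 10 → go right; 39 < 59 → go left; 39 > 34 → go right; 39 < 40 → go left; 39 > 37 → go right. Place as right child of 37.
Insert 15: 15 > 10 → go right; 15 < 59 → go left; 15 < 34 → go left; 15 < 29 → go left; 15 > 14 → go right. Place as right child of 14.
Insert 13: 13 > 10 → go right; 13 < 59 → go left; 13 < 34 → go left; 13 < 29 → go left; 13 < 14 → go left. Place as left child of 14.
Insert 55: 55 > 10 → go right; 55 < 59 → go left; 55 > 34 → go right; 55 > 40 → go right. Place as right child of 40.
Insert 60: 60 > 10 → go right; 60 > 59 → go right. Place as right child of 59.
Insert 51: 51 > 10 → go right; 51 < 59 → go left; 51 > 34 → go right; 51 > 40 → go right; 51 < 55 → go left. Place as left child of 55.
Insert 61: 61 > 10 → go right; 61 > 59 → go right; 61 > 60 → go right. Place as right child of 60.
Insert 68: 68 > 10 → go right; 68 > 59 → go right; 68 > 60 → go right; 68 > 61 → go right. Place as right child of 61.
Insert 82: 82 > 10 → go right; 82 > 59 → go right; 82 > 60 → go right; 82 > 61 → go right; 82 > 68 → go right. Place as right child of 68.

34 60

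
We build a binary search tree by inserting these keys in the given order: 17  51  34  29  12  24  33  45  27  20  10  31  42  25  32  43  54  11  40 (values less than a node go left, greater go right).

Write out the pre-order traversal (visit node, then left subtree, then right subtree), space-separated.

17 12 10 11 51 34 29 24 20 27 25 33 31 32 45 42 40 43 54

17: root
51: right child of 17 (depth 1)
34: left child of 51 (depth 2)
29: left child of 34 (depth 3)
12: left child of 17 (depth 1)
24: left child of 29 (depth 4)
33: right child of 29 (depth 4)
45: right child of 34 (depth 3)
27: right child of 24 (depth 5)
20: left child of 24 (depth 5)
10: left child of 12 (depth 2)
31: left child of 33 (depth 5)
42: left child of 45 (depth 4)
25: left child of 27 (depth 6)
32: right child of 31 (depth 6)
43: right child of 42 (depth 5)
54: right child of 51 (depth 2)
11: right child of 10 (depth 3)
40: left child of 42 (depth 5)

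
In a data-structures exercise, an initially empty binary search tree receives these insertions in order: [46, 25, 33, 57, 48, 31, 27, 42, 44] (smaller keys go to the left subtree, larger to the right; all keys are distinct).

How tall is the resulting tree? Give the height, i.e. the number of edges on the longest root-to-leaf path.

Resulting structure (node: left, right):
  46: L=25, R=57
  25: L=–, R=33
  33: L=31, R=42
  57: L=48, R=–
  48: L=–, R=–
  31: L=27, R=–
  27: L=–, R=–
  42: L=–, R=44
  44: L=–, R=–

The deepest node is 27 at depth 4.

4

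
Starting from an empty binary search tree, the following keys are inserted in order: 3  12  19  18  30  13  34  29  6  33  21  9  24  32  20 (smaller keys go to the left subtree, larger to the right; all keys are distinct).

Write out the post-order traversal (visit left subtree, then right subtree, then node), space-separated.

9 6 13 18 20 24 21 29 32 33 34 30 19 12 3

3: root
12: right child of 3 (depth 1)
19: right child of 12 (depth 2)
18: left child of 19 (depth 3)
30: right child of 19 (depth 3)
13: left child of 18 (depth 4)
34: right child of 30 (depth 4)
29: left child of 30 (depth 4)
6: left child of 12 (depth 2)
33: left child of 34 (depth 5)
21: left child of 29 (depth 5)
9: right child of 6 (depth 3)
24: right child of 21 (depth 6)
32: left child of 33 (depth 6)
20: left child of 21 (depth 6)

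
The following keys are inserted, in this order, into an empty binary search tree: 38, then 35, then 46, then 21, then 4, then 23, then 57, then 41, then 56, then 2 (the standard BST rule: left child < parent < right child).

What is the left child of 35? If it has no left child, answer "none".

21

38: root
35: left child of 38 (depth 1)
46: right child of 38 (depth 1)
21: left child of 35 (depth 2)
4: left child of 21 (depth 3)
23: right child of 21 (depth 3)
57: right child of 46 (depth 2)
41: left child of 46 (depth 2)
56: left child of 57 (depth 3)
2: left child of 4 (depth 4)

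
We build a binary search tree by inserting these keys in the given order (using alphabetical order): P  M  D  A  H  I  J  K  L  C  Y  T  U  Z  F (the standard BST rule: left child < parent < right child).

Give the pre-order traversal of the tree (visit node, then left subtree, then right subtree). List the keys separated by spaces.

P M D A C H F I J K L Y T U Z

P: root
M: left child of P (depth 1)
D: left child of M (depth 2)
A: left child of D (depth 3)
H: right child of D (depth 3)
I: right child of H (depth 4)
J: right child of I (depth 5)
K: right child of J (depth 6)
L: right child of K (depth 7)
C: right child of A (depth 4)
Y: right child of P (depth 1)
T: left child of Y (depth 2)
U: right child of T (depth 3)
Z: right child of Y (depth 2)
F: left child of H (depth 4)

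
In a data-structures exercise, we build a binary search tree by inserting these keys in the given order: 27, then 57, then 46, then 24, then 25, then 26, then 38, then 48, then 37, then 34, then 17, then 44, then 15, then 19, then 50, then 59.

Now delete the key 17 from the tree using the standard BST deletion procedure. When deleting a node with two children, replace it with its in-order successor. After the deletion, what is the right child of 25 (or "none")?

Resulting structure (node: left, right):
  27: L=24, R=57
  57: L=46, R=59
  46: L=38, R=48
  24: L=17, R=25
  25: L=–, R=26
  26: L=–, R=–
  38: L=37, R=44
  48: L=–, R=50
  37: L=34, R=–
  34: L=–, R=–
  17: L=15, R=19
  44: L=–, R=–
  15: L=–, R=–
  19: L=–, R=–
  50: L=–, R=–
  59: L=–, R=–

Delete 17 (two children — replace with in-order successor).
After deletion, 25's right child: 26.

26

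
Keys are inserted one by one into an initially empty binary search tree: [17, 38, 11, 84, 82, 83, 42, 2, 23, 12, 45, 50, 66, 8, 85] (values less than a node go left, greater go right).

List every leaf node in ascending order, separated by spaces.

8 12 23 66 83 85

Insert 17: tree is empty, so 17 becomes the root.
Insert 38: 38 > 17 → go right. Place as right child of 17.
Insert 11: 11 < 17 → go left. Place as left child of 17.
Insert 84: 84 > 17 → go right; 84 > 38 → go right. Place as right child of 38.
Insert 82: 82 > 17 → go right; 82 > 38 → go right; 82 < 84 → go left. Place as left child of 84.
Insert 83: 83 > 17 → go right; 83 > 38 → go right; 83 < 84 → go left; 83 > 82 → go right. Place as right child of 82.
Insert 42: 42 > 17 → go right; 42 > 38 → go right; 42 < 84 → go left; 42 < 82 → go left. Place as left child of 82.
Insert 2: 2 < 17 → go left; 2 < 11 → go left. Place as left child of 11.
Insert 23: 23 > 17 → go right; 23 < 38 → go left. Place as left child of 38.
Insert 12: 12 < 17 → go left; 12 > 11 → go right. Place as right child of 11.
Insert 45: 45 > 17 → go right; 45 > 38 → go right; 45 < 84 → go left; 45 < 82 → go left; 45 > 42 → go right. Place as right child of 42.
Insert 50: 50 > 17 → go right; 50 > 38 → go right; 50 < 84 → go left; 50 < 82 → go left; 50 > 42 → go right; 50 > 45 → go right. Place as right child of 45.
Insert 66: 66 > 17 → go right; 66 > 38 → go right; 66 < 84 → go left; 66 < 82 → go left; 66 > 42 → go right; 66 > 45 → go right; 66 > 50 → go right. Place as right child of 50.
Insert 8: 8 < 17 → go left; 8 < 11 → go left; 8 > 2 → go right. Place as right child of 2.
Insert 85: 85 > 17 → go right; 85 > 38 → go right; 85 > 84 → go right. Place as right child of 84.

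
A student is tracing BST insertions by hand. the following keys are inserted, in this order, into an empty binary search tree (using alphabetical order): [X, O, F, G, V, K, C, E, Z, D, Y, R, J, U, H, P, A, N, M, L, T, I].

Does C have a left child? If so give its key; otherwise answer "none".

A

X: root
O: left child of X (depth 1)
F: left child of O (depth 2)
G: right child of F (depth 3)
V: right child of O (depth 2)
K: right child of G (depth 4)
C: left child of F (depth 3)
E: right child of C (depth 4)
Z: right child of X (depth 1)
D: left child of E (depth 5)
Y: left child of Z (depth 2)
R: left child of V (depth 3)
J: left child of K (depth 5)
U: right child of R (depth 4)
H: left child of J (depth 6)
P: left child of R (depth 4)
A: left child of C (depth 4)
N: right child of K (depth 5)
M: left child of N (depth 6)
L: left child of M (depth 7)
T: left child of U (depth 5)
I: right child of H (depth 7)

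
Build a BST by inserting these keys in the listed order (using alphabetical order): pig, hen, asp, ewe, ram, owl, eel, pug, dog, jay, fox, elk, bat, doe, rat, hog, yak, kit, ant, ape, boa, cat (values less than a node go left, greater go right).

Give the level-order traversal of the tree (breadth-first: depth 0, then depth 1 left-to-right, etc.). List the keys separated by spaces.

Insert pig: tree is empty, so pig becomes the root.
Insert hen: hen < pig → go left. Place as left child of pig.
Insert asp: asp < pig → go left; asp < hen → go left. Place as left child of hen.
Insert ewe: ewe < pig → go left; ewe < hen → go left; ewe > asp → go right. Place as right child of asp.
Insert ram: ram > pig → go right. Place as right child of pig.
Insert owl: owl < pig → go left; owl > hen → go right. Place as right child of hen.
Insert eel: eel < pig → go left; eel < hen → go left; eel > asp → go right; eel < ewe → go left. Place as left child of ewe.
Insert pug: pug > pig → go right; pug < ram → go left. Place as left child of ram.
Insert dog: dog < pig → go left; dog < hen → go left; dog > asp → go right; dog < ewe → go left; dog < eel → go left. Place as left child of eel.
Insert jay: jay < pig → go left; jay > hen → go right; jay < owl → go left. Place as left child of owl.
Insert fox: fox < pig → go left; fox < hen → go left; fox > asp → go right; fox > ewe → go right. Place as right child of ewe.
Insert elk: elk < pig → go left; elk < hen → go left; elk > asp → go right; elk < ewe → go left; elk > eel → go right. Place as right child of eel.
Insert bat: bat < pig → go left; bat < hen → go left; bat > asp → go right; bat < ewe → go left; bat < eel → go left; bat < dog → go left. Place as left child of dog.
Insert doe: doe < pig → go left; doe < hen → go left; doe > asp → go right; doe < ewe → go left; doe < eel → go left; doe < dog → go left; doe > bat → go right. Place as right child of bat.
Insert rat: rat > pig → go right; rat > ram → go right. Place as right child of ram.
Insert hog: hog < pig → go left; hog > hen → go right; hog < owl → go left; hog < jay → go left. Place as left child of jay.
Insert yak: yak > pig → go right; yak > ram → go right; yak > rat → go right. Place as right child of rat.
Insert kit: kit < pig → go left; kit > hen → go right; kit < owl → go left; kit > jay → go right. Place as right child of jay.
Insert ant: ant < pig → go left; ant < hen → go left; ant < asp → go left. Place as left child of asp.
Insert ape: ape < pig → go left; ape < hen → go left; ape < asp → go left; ape > ant → go right. Place as right child of ant.
Insert boa: boa < pig → go left; boa < hen → go left; boa > asp → go right; boa < ewe → go left; boa < eel → go left; boa < dog → go left; boa > bat → go right; boa < doe → go left. Place as left child of doe.
Insert cat: cat < pig → go left; cat < hen → go left; cat > asp → go right; cat < ewe → go left; cat < eel → go left; cat < dog → go left; cat > bat → go right; cat < doe → go left; cat > boa → go right. Place as right child of boa.

pig hen ram asp owl pug rat ant ewe jay yak ape eel fox hog kit dog elk bat doe boa cat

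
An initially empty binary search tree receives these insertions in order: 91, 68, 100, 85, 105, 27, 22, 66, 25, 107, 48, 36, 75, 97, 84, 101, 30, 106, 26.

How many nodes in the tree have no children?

6

Resulting structure (node: left, right):
  91: L=68, R=100
  68: L=27, R=85
  100: L=97, R=105
  85: L=75, R=–
  105: L=101, R=107
  27: L=22, R=66
  22: L=–, R=25
  66: L=48, R=–
  25: L=–, R=26
  107: L=106, R=–
  48: L=36, R=–
  36: L=30, R=–
  75: L=–, R=84
  97: L=–, R=–
  84: L=–, R=–
  101: L=–, R=–
  30: L=–, R=–
  106: L=–, R=–
  26: L=–, R=–

Leaves: 26, 30, 84, 97, 101, 106 — 6 in total.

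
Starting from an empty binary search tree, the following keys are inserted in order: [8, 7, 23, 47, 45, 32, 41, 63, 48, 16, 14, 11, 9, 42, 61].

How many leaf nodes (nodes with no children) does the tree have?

4

8: root
7: left child of 8 (depth 1)
23: right child of 8 (depth 1)
47: right child of 23 (depth 2)
45: left child of 47 (depth 3)
32: left child of 45 (depth 4)
41: right child of 32 (depth 5)
63: right child of 47 (depth 3)
48: left child of 63 (depth 4)
16: left child of 23 (depth 2)
14: left child of 16 (depth 3)
11: left child of 14 (depth 4)
9: left child of 11 (depth 5)
42: right child of 41 (depth 6)
61: right child of 48 (depth 5)

Leaves: 7, 9, 42, 61 — 4 in total.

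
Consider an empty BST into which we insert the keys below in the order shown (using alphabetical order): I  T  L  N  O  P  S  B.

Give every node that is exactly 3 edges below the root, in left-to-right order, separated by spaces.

Insert I: tree is empty, so I becomes the root.
Insert T: T > I → go right. Place as right child of I.
Insert L: L > I → go right; L < T → go left. Place as left child of T.
Insert N: N > I → go right; N < T → go left; N > L → go right. Place as right child of L.
Insert O: O > I → go right; O < T → go left; O > L → go right; O > N → go right. Place as right child of N.
Insert P: P > I → go right; P < T → go left; P > L → go right; P > N → go right; P > O → go right. Place as right child of O.
Insert S: S > I → go right; S < T → go left; S > L → go right; S > N → go right; S > O → go right; S > P → go right. Place as right child of P.
Insert B: B < I → go left. Place as left child of I.

N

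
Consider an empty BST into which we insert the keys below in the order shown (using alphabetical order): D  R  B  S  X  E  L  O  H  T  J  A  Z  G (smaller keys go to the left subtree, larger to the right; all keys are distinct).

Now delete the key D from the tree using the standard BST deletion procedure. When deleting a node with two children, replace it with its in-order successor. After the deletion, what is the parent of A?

Insert D: tree is empty, so D becomes the root.
Insert R: R > D → go right. Place as right child of D.
Insert B: B < D → go left. Place as left child of D.
Insert S: S > D → go right; S > R → go right. Place as right child of R.
Insert X: X > D → go right; X > R → go right; X > S → go right. Place as right child of S.
Insert E: E > D → go right; E < R → go left. Place as left child of R.
Insert L: L > D → go right; L < R → go left; L > E → go right. Place as right child of E.
Insert O: O > D → go right; O < R → go left; O > E → go right; O > L → go right. Place as right child of L.
Insert H: H > D → go right; H < R → go left; H > E → go right; H < L → go left. Place as left child of L.
Insert T: T > D → go right; T > R → go right; T > S → go right; T < X → go left. Place as left child of X.
Insert J: J > D → go right; J < R → go left; J > E → go right; J < L → go left; J > H → go right. Place as right child of H.
Insert A: A < D → go left; A < B → go left. Place as left child of B.
Insert Z: Z > D → go right; Z > R → go right; Z > S → go right; Z > X → go right. Place as right child of X.
Insert G: G > D → go right; G < R → go left; G > E → go right; G < L → go left; G < H → go left. Place as left child of H.

Delete D (two children — replace with in-order successor).
After deletion, A's parent is B.

B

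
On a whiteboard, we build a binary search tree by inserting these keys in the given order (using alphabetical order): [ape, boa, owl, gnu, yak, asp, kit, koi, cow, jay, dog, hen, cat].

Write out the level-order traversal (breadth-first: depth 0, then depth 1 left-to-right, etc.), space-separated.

Resulting structure (node: left, right):
  ape: L=–, R=boa
  boa: L=asp, R=owl
  owl: L=gnu, R=yak
  gnu: L=cow, R=kit
  yak: L=–, R=–
  asp: L=–, R=–
  kit: L=jay, R=koi
  koi: L=–, R=–
  cow: L=cat, R=dog
  jay: L=hen, R=–
  dog: L=–, R=–
  hen: L=–, R=–
  cat: L=–, R=–

ape boa asp owl gnu yak cow kit cat dog jay koi hen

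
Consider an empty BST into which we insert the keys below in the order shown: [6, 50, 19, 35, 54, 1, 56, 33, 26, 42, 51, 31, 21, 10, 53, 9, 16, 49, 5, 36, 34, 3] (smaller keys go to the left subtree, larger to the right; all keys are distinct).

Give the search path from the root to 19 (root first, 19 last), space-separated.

6: root
50: right child of 6 (depth 1)
19: left child of 50 (depth 2)
35: right child of 19 (depth 3)
54: right child of 50 (depth 2)
1: left child of 6 (depth 1)
56: right child of 54 (depth 3)
33: left child of 35 (depth 4)
26: left child of 33 (depth 5)
42: right child of 35 (depth 4)
51: left child of 54 (depth 3)
31: right child of 26 (depth 6)
21: left child of 26 (depth 6)
10: left child of 19 (depth 3)
53: right child of 51 (depth 4)
9: left child of 10 (depth 4)
16: right child of 10 (depth 4)
49: right child of 42 (depth 5)
5: right child of 1 (depth 2)
36: left child of 42 (depth 5)
34: right child of 33 (depth 5)
3: left child of 5 (depth 3)

6 50 19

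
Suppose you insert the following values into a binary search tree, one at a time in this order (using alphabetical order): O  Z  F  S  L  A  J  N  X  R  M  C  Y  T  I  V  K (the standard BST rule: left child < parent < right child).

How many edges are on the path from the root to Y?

Insert O: tree is empty, so O becomes the root.
Insert Z: Z > O → go right. Place as right child of O.
Insert F: F < O → go left. Place as left child of O.
Insert S: S > O → go right; S < Z → go left. Place as left child of Z.
Insert L: L < O → go left; L > F → go right. Place as right child of F.
Insert A: A < O → go left; A < F → go left. Place as left child of F.
Insert J: J < O → go left; J > F → go right; J < L → go left. Place as left child of L.
Insert N: N < O → go left; N > F → go right; N > L → go right. Place as right child of L.
Insert X: X > O → go right; X < Z → go left; X > S → go right. Place as right child of S.
Insert R: R > O → go right; R < Z → go left; R < S → go left. Place as left child of S.
Insert M: M < O → go left; M > F → go right; M > L → go right; M < N → go left. Place as left child of N.
Insert C: C < O → go left; C < F → go left; C > A → go right. Place as right child of A.
Insert Y: Y > O → go right; Y < Z → go left; Y > S → go right; Y > X → go right. Place as right child of X.
Insert T: T > O → go right; T < Z → go left; T > S → go right; T < X → go left. Place as left child of X.
Insert I: I < O → go left; I > F → go right; I < L → go left; I < J → go left. Place as left child of J.
Insert V: V > O → go right; V < Z → go left; V > S → go right; V < X → go left; V > T → go right. Place as right child of T.
Insert K: K < O → go left; K > F → go right; K < L → go left; K > J → go right. Place as right child of J.

Path to Y: O → Z → S → X → Y, which is 4 edges.

4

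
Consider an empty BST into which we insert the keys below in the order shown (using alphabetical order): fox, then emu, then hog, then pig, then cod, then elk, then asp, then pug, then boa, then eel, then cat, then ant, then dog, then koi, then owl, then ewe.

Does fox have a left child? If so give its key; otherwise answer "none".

emu

Resulting structure (node: left, right):
  fox: L=emu, R=hog
  emu: L=cod, R=ewe
  hog: L=–, R=pig
  pig: L=koi, R=pug
  cod: L=asp, R=elk
  elk: L=eel, R=–
  asp: L=ant, R=boa
  pug: L=–, R=–
  boa: L=–, R=cat
  eel: L=dog, R=–
  cat: L=–, R=–
  ant: L=–, R=–
  dog: L=–, R=–
  koi: L=–, R=owl
  owl: L=–, R=–
  ewe: L=–, R=–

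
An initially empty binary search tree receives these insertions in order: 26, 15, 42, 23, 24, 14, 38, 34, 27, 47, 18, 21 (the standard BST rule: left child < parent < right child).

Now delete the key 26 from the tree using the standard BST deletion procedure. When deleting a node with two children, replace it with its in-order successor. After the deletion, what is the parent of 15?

Resulting structure (node: left, right):
  26: L=15, R=42
  15: L=14, R=23
  42: L=38, R=47
  23: L=18, R=24
  24: L=–, R=–
  14: L=–, R=–
  38: L=34, R=–
  34: L=27, R=–
  27: L=–, R=–
  47: L=–, R=–
  18: L=–, R=21
  21: L=–, R=–

Delete 26 (two children — replace with in-order successor).
After deletion, 15's parent is 27.

27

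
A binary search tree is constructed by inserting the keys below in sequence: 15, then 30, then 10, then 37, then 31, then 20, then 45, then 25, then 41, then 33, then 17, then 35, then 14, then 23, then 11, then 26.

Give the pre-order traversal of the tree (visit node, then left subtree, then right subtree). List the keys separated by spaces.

15 10 14 11 30 20 17 25 23 26 37 31 33 35 45 41

Insert 15: tree is empty, so 15 becomes the root.
Insert 30: 30 > 15 → go right. Place as right child of 15.
Insert 10: 10 < 15 → go left. Place as left child of 15.
Insert 37: 37 > 15 → go right; 37 > 30 → go right. Place as right child of 30.
Insert 31: 31 > 15 → go right; 31 > 30 → go right; 31 < 37 → go left. Place as left child of 37.
Insert 20: 20 > 15 → go right; 20 < 30 → go left. Place as left child of 30.
Insert 45: 45 > 15 → go right; 45 > 30 → go right; 45 > 37 → go right. Place as right child of 37.
Insert 25: 25 > 15 → go right; 25 < 30 → go left; 25 > 20 → go right. Place as right child of 20.
Insert 41: 41 > 15 → go right; 41 > 30 → go right; 41 > 37 → go right; 41 < 45 → go left. Place as left child of 45.
Insert 33: 33 > 15 → go right; 33 > 30 → go right; 33 < 37 → go left; 33 > 31 → go right. Place as right child of 31.
Insert 17: 17 > 15 → go right; 17 < 30 → go left; 17 < 20 → go left. Place as left child of 20.
Insert 35: 35 > 15 → go right; 35 > 30 → go right; 35 < 37 → go left; 35 > 31 → go right; 35 > 33 → go right. Place as right child of 33.
Insert 14: 14 < 15 → go left; 14 > 10 → go right. Place as right child of 10.
Insert 23: 23 > 15 → go right; 23 < 30 → go left; 23 > 20 → go right; 23 < 25 → go left. Place as left child of 25.
Insert 11: 11 < 15 → go left; 11 > 10 → go right; 11 < 14 → go left. Place as left child of 14.
Insert 26: 26 > 15 → go right; 26 < 30 → go left; 26 > 20 → go right; 26 > 25 → go right. Place as right child of 25.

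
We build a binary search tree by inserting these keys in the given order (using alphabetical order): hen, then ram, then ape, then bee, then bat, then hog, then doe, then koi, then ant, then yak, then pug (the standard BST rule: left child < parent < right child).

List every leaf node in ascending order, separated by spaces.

ant bat doe pug yak

hen: root
ram: right child of hen (depth 1)
ape: left child of hen (depth 1)
bee: right child of ape (depth 2)
bat: left child of bee (depth 3)
hog: left child of ram (depth 2)
doe: right child of bee (depth 3)
koi: right child of hog (depth 3)
ant: left child of ape (depth 2)
yak: right child of ram (depth 2)
pug: right child of koi (depth 4)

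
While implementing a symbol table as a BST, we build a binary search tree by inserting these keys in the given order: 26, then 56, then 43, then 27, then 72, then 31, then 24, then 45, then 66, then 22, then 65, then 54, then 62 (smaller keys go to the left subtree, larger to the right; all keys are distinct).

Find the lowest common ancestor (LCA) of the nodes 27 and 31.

27

Insert 26: tree is empty, so 26 becomes the root.
Insert 56: 56 > 26 → go right. Place as right child of 26.
Insert 43: 43 > 26 → go right; 43 < 56 → go left. Place as left child of 56.
Insert 27: 27 > 26 → go right; 27 < 56 → go left; 27 < 43 → go left. Place as left child of 43.
Insert 72: 72 > 26 → go right; 72 > 56 → go right. Place as right child of 56.
Insert 31: 31 > 26 → go right; 31 < 56 → go left; 31 < 43 → go left; 31 > 27 → go right. Place as right child of 27.
Insert 24: 24 < 26 → go left. Place as left child of 26.
Insert 45: 45 > 26 → go right; 45 < 56 → go left; 45 > 43 → go right. Place as right child of 43.
Insert 66: 66 > 26 → go right; 66 > 56 → go right; 66 < 72 → go left. Place as left child of 72.
Insert 22: 22 < 26 → go left; 22 < 24 → go left. Place as left child of 24.
Insert 65: 65 > 26 → go right; 65 > 56 → go right; 65 < 72 → go left; 65 < 66 → go left. Place as left child of 66.
Insert 54: 54 > 26 → go right; 54 < 56 → go left; 54 > 43 → go right; 54 > 45 → go right. Place as right child of 45.
Insert 62: 62 > 26 → go right; 62 > 56 → go right; 62 < 72 → go left; 62 < 66 → go left; 62 < 65 → go left. Place as left child of 65.

Path to 27: 26 → 56 → 43 → 27
Path to 31: 26 → 56 → 43 → 27 → 31
27 lies on both paths and is an ancestor of the other node.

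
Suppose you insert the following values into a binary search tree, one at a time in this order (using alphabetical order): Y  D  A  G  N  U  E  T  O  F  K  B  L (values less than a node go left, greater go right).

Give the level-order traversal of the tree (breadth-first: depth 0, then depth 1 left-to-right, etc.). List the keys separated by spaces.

Y D A G B E N F K U L T O

Y: root
D: left child of Y (depth 1)
A: left child of D (depth 2)
G: right child of D (depth 2)
N: right child of G (depth 3)
U: right child of N (depth 4)
E: left child of G (depth 3)
T: left child of U (depth 5)
O: left child of T (depth 6)
F: right child of E (depth 4)
K: left child of N (depth 4)
B: right child of A (depth 3)
L: right child of K (depth 5)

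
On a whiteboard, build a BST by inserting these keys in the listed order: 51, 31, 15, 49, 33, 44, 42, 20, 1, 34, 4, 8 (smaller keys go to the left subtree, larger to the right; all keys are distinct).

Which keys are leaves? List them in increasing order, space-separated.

Insert 51: tree is empty, so 51 becomes the root.
Insert 31: 31 < 51 → go left. Place as left child of 51.
Insert 15: 15 < 51 → go left; 15 < 31 → go left. Place as left child of 31.
Insert 49: 49 < 51 → go left; 49 > 31 → go right. Place as right child of 31.
Insert 33: 33 < 51 → go left; 33 > 31 → go right; 33 < 49 → go left. Place as left child of 49.
Insert 44: 44 < 51 → go left; 44 > 31 → go right; 44 < 49 → go left; 44 > 33 → go right. Place as right child of 33.
Insert 42: 42 < 51 → go left; 42 > 31 → go right; 42 < 49 → go left; 42 > 33 → go right; 42 < 44 → go left. Place as left child of 44.
Insert 20: 20 < 51 → go left; 20 < 31 → go left; 20 > 15 → go right. Place as right child of 15.
Insert 1: 1 < 51 → go left; 1 < 31 → go left; 1 < 15 → go left. Place as left child of 15.
Insert 34: 34 < 51 → go left; 34 > 31 → go right; 34 < 49 → go left; 34 > 33 → go right; 34 < 44 → go left; 34 < 42 → go left. Place as left child of 42.
Insert 4: 4 < 51 → go left; 4 < 31 → go left; 4 < 15 → go left; 4 > 1 → go right. Place as right child of 1.
Insert 8: 8 < 51 → go left; 8 < 31 → go left; 8 < 15 → go left; 8 > 1 → go right; 8 > 4 → go right. Place as right child of 4.

8 20 34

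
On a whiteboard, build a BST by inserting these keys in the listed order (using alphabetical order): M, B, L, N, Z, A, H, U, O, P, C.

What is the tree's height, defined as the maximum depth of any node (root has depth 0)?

5

Insert M: tree is empty, so M becomes the root.
Insert B: B < M → go left. Place as left child of M.
Insert L: L < M → go left; L > B → go right. Place as right child of B.
Insert N: N > M → go right. Place as right child of M.
Insert Z: Z > M → go right; Z > N → go right. Place as right child of N.
Insert A: A < M → go left; A < B → go left. Place as left child of B.
Insert H: H < M → go left; H > B → go right; H < L → go left. Place as left child of L.
Insert U: U > M → go right; U > N → go right; U < Z → go left. Place as left child of Z.
Insert O: O > M → go right; O > N → go right; O < Z → go left; O < U → go left. Place as left child of U.
Insert P: P > M → go right; P > N → go right; P < Z → go left; P < U → go left; P > O → go right. Place as right child of O.
Insert C: C < M → go left; C > B → go right; C < L → go left; C < H → go left. Place as left child of H.

The deepest node is P at depth 5.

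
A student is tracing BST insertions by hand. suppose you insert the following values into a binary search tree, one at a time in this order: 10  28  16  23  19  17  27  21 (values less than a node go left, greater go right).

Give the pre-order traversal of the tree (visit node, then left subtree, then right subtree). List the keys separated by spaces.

10 28 16 23 19 17 21 27

10: root
28: right child of 10 (depth 1)
16: left child of 28 (depth 2)
23: right child of 16 (depth 3)
19: left child of 23 (depth 4)
17: left child of 19 (depth 5)
27: right child of 23 (depth 4)
21: right child of 19 (depth 5)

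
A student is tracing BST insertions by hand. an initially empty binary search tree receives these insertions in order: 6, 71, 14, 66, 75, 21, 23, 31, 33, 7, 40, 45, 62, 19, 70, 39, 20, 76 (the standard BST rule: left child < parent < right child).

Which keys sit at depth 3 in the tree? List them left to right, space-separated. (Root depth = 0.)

6: root
71: right child of 6 (depth 1)
14: left child of 71 (depth 2)
66: right child of 14 (depth 3)
75: right child of 71 (depth 2)
21: left child of 66 (depth 4)
23: right child of 21 (depth 5)
31: right child of 23 (depth 6)
33: right child of 31 (depth 7)
7: left child of 14 (depth 3)
40: right child of 33 (depth 8)
45: right child of 40 (depth 9)
62: right child of 45 (depth 10)
19: left child of 21 (depth 5)
70: right child of 66 (depth 4)
39: left child of 40 (depth 9)
20: right child of 19 (depth 6)
76: right child of 75 (depth 3)

7 66 76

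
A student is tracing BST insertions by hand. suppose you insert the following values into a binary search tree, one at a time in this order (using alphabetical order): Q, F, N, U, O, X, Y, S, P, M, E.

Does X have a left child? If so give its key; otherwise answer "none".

Q: root
F: left child of Q (depth 1)
N: right child of F (depth 2)
U: right child of Q (depth 1)
O: right child of N (depth 3)
X: right child of U (depth 2)
Y: right child of X (depth 3)
S: left child of U (depth 2)
P: right child of O (depth 4)
M: left child of N (depth 3)
E: left child of F (depth 2)

none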